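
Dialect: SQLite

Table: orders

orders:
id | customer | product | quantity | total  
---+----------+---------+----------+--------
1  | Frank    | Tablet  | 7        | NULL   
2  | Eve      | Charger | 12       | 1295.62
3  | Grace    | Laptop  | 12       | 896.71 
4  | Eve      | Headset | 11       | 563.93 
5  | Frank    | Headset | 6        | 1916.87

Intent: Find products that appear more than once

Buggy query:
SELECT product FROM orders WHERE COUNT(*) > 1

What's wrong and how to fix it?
Bug: WHERE can't reference COUNT(*); aggregates are computed after WHERE

Fix: Group first, then use HAVING for the count condition

Corrected query:
SELECT product FROM orders GROUP BY product HAVING COUNT(*) > 1

Result:
product
-------
Headset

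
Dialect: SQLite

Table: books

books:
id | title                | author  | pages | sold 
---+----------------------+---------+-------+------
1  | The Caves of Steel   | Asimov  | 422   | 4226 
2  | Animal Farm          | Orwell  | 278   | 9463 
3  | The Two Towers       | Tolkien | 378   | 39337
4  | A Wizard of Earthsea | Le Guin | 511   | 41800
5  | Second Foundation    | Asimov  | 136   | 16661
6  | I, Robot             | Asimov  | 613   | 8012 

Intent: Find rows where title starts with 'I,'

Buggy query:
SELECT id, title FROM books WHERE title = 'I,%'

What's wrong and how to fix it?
Bug: '=' compares the literal string including the % character; pattern matching needs LIKE

Fix: Replace '=' with LIKE so 'I,%' is treated as a pattern

Corrected query:
SELECT id, title FROM books WHERE title LIKE 'I,%'

Result:
id | title   
---+---------
6  | I, Robot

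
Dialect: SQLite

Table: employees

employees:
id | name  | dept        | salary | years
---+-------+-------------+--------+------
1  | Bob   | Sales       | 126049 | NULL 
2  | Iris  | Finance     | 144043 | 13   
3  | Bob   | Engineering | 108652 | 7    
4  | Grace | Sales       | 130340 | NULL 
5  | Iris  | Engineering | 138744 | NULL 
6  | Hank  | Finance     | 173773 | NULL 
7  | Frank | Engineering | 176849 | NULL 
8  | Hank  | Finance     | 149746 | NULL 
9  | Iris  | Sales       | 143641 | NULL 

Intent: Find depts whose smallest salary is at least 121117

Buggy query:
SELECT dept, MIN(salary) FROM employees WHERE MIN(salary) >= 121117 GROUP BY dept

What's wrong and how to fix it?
Bug: Aggregates like MIN are computed per group after WHERE runs

Fix: Replace WHERE with HAVING after the GROUP BY

Corrected query:
SELECT dept, MIN(salary) FROM employees GROUP BY dept HAVING MIN(salary) >= 121117

Result:
dept    | MIN(salary)
--------+------------
Finance | 144043     
Sales   | 126049     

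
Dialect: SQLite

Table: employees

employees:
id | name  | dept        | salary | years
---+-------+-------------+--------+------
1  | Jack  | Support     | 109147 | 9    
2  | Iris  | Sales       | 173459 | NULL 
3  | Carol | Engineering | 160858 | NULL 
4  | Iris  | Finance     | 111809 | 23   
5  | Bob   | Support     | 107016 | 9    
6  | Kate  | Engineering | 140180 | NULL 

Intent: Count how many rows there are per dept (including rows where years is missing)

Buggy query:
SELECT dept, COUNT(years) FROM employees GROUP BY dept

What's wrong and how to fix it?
Bug: COUNT(years) skips NULLs, so groups with missing years are undercounted

Fix: Use COUNT(*) to count all rows regardless of NULL

Corrected query:
SELECT dept, COUNT(*) FROM employees GROUP BY dept

Result:
dept        | COUNT(*)
------------+---------
Engineering | 2       
Finance     | 1       
Sales       | 1       
Support     | 2       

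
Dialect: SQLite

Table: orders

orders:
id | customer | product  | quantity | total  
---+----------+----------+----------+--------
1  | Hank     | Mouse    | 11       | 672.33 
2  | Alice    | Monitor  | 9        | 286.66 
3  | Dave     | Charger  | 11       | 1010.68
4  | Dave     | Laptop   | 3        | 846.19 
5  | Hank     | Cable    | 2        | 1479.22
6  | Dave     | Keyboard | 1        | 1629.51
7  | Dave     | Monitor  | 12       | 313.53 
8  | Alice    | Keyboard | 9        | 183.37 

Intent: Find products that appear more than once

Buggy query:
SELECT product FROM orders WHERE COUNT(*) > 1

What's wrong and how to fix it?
Bug: WHERE can't reference COUNT(*); aggregates are computed after WHERE

Fix: Group first, then use HAVING for the count condition

Corrected query:
SELECT product FROM orders GROUP BY product HAVING COUNT(*) > 1

Result:
product 
--------
Keyboard
Monitor 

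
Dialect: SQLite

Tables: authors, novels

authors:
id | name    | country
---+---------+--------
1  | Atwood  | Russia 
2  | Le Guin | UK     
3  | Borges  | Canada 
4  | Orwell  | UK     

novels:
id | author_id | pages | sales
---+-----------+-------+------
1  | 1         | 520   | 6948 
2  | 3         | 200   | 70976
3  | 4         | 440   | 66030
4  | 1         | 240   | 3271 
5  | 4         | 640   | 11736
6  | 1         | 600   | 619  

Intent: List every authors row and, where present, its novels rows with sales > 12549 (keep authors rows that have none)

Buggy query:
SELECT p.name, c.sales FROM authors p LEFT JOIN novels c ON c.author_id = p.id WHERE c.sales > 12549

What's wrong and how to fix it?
Bug: Filtering c.sales in WHERE discards the NULL rows produced by LEFT JOIN, turning it into an inner join

Fix: Move the right-table condition into the ON clause so unmatched parents are kept

Corrected query:
SELECT p.name, c.sales FROM authors p LEFT JOIN novels c ON c.author_id = p.id AND c.sales > 12549

Result:
name    | sales
--------+------
Atwood  | NULL 
Le Guin | NULL 
Borges  | 70976
Orwell  | 66030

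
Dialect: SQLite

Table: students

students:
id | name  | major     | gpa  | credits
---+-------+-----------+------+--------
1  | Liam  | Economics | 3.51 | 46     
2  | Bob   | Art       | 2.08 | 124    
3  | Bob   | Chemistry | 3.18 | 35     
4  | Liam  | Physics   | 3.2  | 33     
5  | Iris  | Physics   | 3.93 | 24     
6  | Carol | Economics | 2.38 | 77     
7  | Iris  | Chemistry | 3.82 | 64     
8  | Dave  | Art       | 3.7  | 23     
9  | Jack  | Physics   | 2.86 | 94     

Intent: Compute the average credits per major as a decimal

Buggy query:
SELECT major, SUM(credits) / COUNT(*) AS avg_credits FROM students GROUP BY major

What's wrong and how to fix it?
Bug: SUM(credits) and COUNT(*) are both integers; the division truncates the fractional part

Fix: Cast one side to REAL so the division keeps the fractional part

Corrected query:
SELECT major, SUM(credits) * 1.0 / COUNT(*) AS avg_credits FROM students GROUP BY major

Result:
major     | avg_credits
----------+------------
Art       | 73.5       
Chemistry | 49.5       
Economics | 61.5       
Physics   | 50.333333  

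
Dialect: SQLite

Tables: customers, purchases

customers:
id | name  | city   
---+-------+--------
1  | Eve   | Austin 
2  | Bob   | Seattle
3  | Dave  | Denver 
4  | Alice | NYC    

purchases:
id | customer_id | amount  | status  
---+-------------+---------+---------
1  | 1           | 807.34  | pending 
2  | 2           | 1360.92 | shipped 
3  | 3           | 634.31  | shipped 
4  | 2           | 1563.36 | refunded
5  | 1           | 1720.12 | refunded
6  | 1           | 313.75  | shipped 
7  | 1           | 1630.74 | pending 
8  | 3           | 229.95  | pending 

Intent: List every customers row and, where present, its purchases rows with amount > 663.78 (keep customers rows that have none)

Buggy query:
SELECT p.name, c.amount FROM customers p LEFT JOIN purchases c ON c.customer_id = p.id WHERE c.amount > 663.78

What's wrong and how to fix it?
Bug: A WHERE condition on the right-hand table after LEFT JOIN drops unmatched parents

Fix: Put 'c.amount > 663.78' in the JOIN's ON clause instead of WHERE

Corrected query:
SELECT p.name, c.amount FROM customers p LEFT JOIN purchases c ON c.customer_id = p.id AND c.amount > 663.78

Result:
name  | amount 
------+--------
Eve   | 807.34 
Eve   | 1630.74
Eve   | 1720.12
Bob   | 1360.92
Bob   | 1563.36
Dave  | NULL   
Alice | NULL   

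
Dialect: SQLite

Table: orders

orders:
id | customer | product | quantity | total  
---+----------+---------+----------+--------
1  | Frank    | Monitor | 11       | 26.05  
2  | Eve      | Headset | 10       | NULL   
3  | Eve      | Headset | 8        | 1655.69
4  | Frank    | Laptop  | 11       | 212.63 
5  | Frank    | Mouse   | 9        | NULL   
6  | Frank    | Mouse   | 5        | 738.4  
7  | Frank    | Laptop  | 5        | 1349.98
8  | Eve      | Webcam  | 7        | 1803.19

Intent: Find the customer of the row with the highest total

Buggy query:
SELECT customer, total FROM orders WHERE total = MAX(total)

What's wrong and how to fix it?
Bug: MAX(total) is an aggregate and cannot be used directly in WHERE

Fix: Use a subquery: WHERE total = (SELECT MAX(total) FROM orders)

Corrected query:
SELECT customer, total FROM orders WHERE total = (SELECT MAX(total) FROM orders)

Result:
customer | total  
---------+--------
Eve      | 1803.19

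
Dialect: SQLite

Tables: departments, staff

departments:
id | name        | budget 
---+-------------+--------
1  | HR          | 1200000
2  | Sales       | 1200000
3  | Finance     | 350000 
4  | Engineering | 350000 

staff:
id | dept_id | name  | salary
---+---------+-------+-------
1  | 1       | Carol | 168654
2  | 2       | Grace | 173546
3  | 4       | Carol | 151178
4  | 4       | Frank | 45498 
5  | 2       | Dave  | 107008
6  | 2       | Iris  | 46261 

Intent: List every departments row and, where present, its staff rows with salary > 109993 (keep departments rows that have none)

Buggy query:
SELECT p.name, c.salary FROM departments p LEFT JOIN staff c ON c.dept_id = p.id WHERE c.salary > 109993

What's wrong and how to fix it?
Bug: Filtering c.salary in WHERE discards the NULL rows produced by LEFT JOIN, turning it into an inner join

Fix: Move the right-table condition into the ON clause so unmatched parents are kept

Corrected query:
SELECT p.name, c.salary FROM departments p LEFT JOIN staff c ON c.dept_id = p.id AND c.salary > 109993

Result:
name        | salary
------------+-------
HR          | 168654
Sales       | 173546
Finance     | NULL  
Engineering | 151178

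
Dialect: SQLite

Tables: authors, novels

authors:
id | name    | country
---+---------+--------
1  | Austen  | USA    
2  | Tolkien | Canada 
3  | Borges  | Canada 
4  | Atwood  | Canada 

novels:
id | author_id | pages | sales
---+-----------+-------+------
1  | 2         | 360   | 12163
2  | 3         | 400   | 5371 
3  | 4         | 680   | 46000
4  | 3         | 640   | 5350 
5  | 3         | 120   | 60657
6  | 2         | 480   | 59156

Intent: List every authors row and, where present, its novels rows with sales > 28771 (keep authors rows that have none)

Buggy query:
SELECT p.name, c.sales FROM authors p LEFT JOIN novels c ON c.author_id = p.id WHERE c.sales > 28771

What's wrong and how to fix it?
Bug: A WHERE condition on the right-hand table after LEFT JOIN drops unmatched parents

Fix: Move the right-table condition into the ON clause so unmatched parents are kept

Corrected query:
SELECT p.name, c.sales FROM authors p LEFT JOIN novels c ON c.author_id = p.id AND c.sales > 28771

Result:
name    | sales
--------+------
Austen  | NULL 
Tolkien | 59156
Borges  | 60657
Atwood  | 46000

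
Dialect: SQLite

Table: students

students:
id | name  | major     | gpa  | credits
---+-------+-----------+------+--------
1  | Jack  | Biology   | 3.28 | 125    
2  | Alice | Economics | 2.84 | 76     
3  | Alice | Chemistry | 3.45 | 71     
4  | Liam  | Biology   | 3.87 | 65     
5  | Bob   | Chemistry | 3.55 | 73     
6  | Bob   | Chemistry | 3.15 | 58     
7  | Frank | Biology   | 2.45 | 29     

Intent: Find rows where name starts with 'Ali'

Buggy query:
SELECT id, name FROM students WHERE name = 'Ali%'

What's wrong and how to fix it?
Bug: Wildcards only work with LIKE; '=' treats '%' as a literal character

Fix: Replace '=' with LIKE so 'Ali%' is treated as a pattern

Corrected query:
SELECT id, name FROM students WHERE name LIKE 'Ali%'

Result:
id | name 
---+------
2  | Alice
3  | Alice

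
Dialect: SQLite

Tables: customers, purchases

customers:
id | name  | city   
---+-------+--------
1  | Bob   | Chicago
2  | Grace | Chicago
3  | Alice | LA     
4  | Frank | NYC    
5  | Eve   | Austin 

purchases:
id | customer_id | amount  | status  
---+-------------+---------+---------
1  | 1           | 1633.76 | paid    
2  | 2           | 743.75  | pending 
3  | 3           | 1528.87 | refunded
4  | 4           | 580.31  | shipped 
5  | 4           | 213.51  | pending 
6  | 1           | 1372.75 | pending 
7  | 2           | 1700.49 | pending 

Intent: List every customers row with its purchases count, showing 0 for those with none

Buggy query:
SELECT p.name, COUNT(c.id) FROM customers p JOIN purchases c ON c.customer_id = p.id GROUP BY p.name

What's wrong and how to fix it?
Bug: An inner join excludes parents with zero children

Fix: Switch to LEFT JOIN to retain unmatched parent rows

Corrected query:
SELECT p.name, COUNT(c.id) FROM customers p LEFT JOIN purchases c ON c.customer_id = p.id GROUP BY p.name

Result:
name  | COUNT(c.id)
------+------------
Alice | 1          
Bob   | 2          
Eve   | 0          
Frank | 2          
Grace | 2          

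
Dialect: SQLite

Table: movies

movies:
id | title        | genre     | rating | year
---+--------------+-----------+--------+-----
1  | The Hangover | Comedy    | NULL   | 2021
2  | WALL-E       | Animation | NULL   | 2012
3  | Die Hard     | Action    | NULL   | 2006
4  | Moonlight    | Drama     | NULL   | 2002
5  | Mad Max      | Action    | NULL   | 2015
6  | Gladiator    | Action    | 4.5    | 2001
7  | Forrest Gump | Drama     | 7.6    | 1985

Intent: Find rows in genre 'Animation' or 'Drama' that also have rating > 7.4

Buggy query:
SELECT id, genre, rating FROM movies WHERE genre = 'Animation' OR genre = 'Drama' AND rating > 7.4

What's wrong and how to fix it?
Bug: Without parentheses, AND is evaluated before OR, so the rating filter only applies to the 'Drama' branch

Fix: Group the OR with parentheses (or use IN), then AND the threshold

Corrected query:
SELECT id, genre, rating FROM movies WHERE (genre = 'Animation' OR genre = 'Drama') AND rating > 7.4

Result:
id | genre | rating
---+-------+-------
7  | Drama | 7.6   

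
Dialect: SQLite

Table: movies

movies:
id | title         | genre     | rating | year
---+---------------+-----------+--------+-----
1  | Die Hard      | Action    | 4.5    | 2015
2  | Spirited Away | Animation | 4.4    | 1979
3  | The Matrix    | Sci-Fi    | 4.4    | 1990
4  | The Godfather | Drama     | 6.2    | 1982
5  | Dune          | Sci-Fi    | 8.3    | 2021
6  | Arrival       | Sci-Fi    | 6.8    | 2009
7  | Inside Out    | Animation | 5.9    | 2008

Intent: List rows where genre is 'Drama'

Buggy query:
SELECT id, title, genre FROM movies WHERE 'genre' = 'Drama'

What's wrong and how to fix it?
Bug: 'genre' in single quotes is a string literal, not the column; the comparison is literal-vs-literal and never true

Fix: Remove the quotes around the column name (or use double quotes for an identifier)

Corrected query:
SELECT id, title, genre FROM movies WHERE genre = 'Drama'

Result:
id | title         | genre
---+---------------+------
4  | The Godfather | Drama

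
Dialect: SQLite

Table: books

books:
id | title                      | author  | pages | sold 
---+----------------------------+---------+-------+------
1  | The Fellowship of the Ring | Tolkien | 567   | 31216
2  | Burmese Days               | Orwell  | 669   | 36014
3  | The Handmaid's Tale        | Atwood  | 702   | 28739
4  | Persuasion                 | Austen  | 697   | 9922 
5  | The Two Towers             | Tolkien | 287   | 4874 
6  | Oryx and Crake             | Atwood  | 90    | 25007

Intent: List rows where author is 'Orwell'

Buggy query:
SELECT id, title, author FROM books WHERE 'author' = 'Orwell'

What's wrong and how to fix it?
Bug: 'author' in single quotes is a string literal, not the column; the comparison is literal-vs-literal and never true

Fix: Reference the column as author without single quotes

Corrected query:
SELECT id, title, author FROM books WHERE author = 'Orwell'

Result:
id | title        | author
---+--------------+-------
2  | Burmese Days | Orwell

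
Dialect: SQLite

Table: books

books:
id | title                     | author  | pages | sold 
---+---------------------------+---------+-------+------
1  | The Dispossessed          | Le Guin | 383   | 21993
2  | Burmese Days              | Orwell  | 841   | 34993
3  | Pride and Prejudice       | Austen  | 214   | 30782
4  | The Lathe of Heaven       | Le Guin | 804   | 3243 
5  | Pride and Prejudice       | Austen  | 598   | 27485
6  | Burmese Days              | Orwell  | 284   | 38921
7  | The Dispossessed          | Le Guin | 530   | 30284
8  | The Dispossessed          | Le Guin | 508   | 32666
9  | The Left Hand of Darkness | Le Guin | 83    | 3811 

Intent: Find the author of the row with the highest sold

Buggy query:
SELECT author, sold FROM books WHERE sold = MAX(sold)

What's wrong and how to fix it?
Bug: WHERE is evaluated per row; an aggregate over the whole table isn't defined there

Fix: Wrap MAX in a scalar subquery so WHERE compares against a single value

Corrected query:
SELECT author, sold FROM books WHERE sold = (SELECT MAX(sold) FROM books)

Result:
author | sold 
-------+------
Orwell | 38921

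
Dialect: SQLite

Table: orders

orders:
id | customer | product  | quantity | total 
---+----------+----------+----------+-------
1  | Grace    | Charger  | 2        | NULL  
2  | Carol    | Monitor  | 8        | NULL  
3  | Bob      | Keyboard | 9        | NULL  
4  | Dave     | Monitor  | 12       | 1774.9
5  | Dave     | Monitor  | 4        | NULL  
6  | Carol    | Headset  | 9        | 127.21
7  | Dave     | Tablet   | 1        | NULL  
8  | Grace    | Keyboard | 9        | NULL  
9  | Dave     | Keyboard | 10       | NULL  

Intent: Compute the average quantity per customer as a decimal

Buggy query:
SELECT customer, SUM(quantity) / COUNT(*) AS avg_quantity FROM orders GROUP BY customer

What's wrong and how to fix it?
Bug: Both operands are integers, so '/' performs integer division and truncates

Fix: Cast one side to REAL so the division keeps the fractional part

Corrected query:
SELECT customer, SUM(quantity) * 1.0 / COUNT(*) AS avg_quantity FROM orders GROUP BY customer

Result:
customer | avg_quantity
---------+-------------
Bob      | 9           
Carol    | 8.5         
Dave     | 6.75        
Grace    | 5.5         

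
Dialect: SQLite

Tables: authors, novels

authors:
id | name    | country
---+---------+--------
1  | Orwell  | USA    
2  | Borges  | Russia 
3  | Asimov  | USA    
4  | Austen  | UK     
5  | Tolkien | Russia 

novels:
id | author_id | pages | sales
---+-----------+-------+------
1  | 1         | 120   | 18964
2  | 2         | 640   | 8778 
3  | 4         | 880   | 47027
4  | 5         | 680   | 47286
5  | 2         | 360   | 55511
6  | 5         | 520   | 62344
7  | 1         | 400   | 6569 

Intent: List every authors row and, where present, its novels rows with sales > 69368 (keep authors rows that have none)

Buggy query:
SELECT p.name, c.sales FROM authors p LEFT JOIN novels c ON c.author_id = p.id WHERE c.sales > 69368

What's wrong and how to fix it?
Bug: A WHERE condition on the right-hand table after LEFT JOIN drops unmatched parents

Fix: Put 'c.sales > 69368' in the JOIN's ON clause instead of WHERE

Corrected query:
SELECT p.name, c.sales FROM authors p LEFT JOIN novels c ON c.author_id = p.id AND c.sales > 69368

Result:
name    | sales
--------+------
Orwell  | NULL 
Borges  | NULL 
Asimov  | NULL 
Austen  | NULL 
Tolkien | NULL 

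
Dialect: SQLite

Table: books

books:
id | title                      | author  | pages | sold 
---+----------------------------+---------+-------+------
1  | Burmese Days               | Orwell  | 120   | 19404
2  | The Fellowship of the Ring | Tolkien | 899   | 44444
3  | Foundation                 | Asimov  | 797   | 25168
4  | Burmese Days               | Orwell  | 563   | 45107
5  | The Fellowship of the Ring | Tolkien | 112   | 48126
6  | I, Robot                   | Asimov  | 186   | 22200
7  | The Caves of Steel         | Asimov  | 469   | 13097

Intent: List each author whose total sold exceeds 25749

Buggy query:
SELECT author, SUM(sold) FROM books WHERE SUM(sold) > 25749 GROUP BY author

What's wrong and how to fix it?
Bug: Aggregate functions cannot appear in a WHERE clause

Fix: Use HAVING (which filters groups after aggregation) instead of WHERE

Corrected query:
SELECT author, SUM(sold) FROM books GROUP BY author HAVING SUM(sold) > 25749

Result:
author  | SUM(sold)
--------+----------
Asimov  | 60465    
Orwell  | 64511    
Tolkien | 92570    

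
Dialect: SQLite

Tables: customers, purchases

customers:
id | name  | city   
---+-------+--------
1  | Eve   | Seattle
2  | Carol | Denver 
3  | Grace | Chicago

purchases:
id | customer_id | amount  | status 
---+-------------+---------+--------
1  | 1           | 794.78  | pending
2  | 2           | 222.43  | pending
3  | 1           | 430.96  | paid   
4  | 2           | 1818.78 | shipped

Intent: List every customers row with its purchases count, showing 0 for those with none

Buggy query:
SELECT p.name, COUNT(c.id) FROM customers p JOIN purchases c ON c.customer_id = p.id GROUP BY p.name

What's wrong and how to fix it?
Bug: An inner join excludes parents with zero children

Fix: Use LEFT JOIN so parents without children still appear (COUNT(c.id) gives 0)

Corrected query:
SELECT p.name, COUNT(c.id) FROM customers p LEFT JOIN purchases c ON c.customer_id = p.id GROUP BY p.name

Result:
name  | COUNT(c.id)
------+------------
Carol | 2          
Eve   | 2          
Grace | 0          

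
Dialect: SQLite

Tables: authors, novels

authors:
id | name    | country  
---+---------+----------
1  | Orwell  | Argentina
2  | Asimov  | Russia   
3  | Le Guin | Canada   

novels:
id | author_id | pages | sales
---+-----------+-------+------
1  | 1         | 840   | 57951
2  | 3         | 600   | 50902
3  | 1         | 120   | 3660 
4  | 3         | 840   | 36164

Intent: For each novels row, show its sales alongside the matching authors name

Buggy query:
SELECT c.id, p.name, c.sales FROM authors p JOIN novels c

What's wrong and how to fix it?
Bug: JOIN with no ON clause produces a cartesian product; every novels row pairs with every authors row

Fix: Add ON c.author_id = p.id to the JOIN

Corrected query:
SELECT c.id, p.name, c.sales FROM authors p JOIN novels c ON c.author_id = p.id

Result:
id | name    | sales
---+---------+------
1  | Orwell  | 57951
2  | Le Guin | 50902
3  | Orwell  | 3660 
4  | Le Guin | 36164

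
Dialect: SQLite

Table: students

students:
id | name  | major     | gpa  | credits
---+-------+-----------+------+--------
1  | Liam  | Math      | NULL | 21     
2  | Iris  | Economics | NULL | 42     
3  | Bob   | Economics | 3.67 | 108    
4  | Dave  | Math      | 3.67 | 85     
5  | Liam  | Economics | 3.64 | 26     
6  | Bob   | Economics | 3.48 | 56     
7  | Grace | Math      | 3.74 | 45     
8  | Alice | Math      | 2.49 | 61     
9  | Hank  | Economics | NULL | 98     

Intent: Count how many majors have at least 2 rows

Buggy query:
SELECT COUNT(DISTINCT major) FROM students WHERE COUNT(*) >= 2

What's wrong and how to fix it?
Bug: WHERE filters individual rows, not groups, so a group-level COUNT is invalid there

Fix: Group first with HAVING COUNT(*) >= 2, then COUNT the resulting groups

Corrected query:
SELECT COUNT(*) FROM (SELECT major FROM students GROUP BY major HAVING COUNT(*) >= 2)

Result:
COUNT(*)
--------
2       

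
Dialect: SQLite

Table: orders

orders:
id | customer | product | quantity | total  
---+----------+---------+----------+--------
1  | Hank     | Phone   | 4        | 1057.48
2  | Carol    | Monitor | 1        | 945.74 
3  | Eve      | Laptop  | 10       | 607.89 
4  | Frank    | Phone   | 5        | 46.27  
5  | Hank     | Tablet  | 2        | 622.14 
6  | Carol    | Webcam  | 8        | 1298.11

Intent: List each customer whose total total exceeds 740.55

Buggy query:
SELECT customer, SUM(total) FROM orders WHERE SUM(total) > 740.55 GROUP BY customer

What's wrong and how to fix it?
Bug: SUM(total) is an aggregate, but WHERE filters rows before aggregation

Fix: Use HAVING (which filters groups after aggregation) instead of WHERE

Corrected query:
SELECT customer, SUM(total) FROM orders GROUP BY customer HAVING SUM(total) > 740.55

Result:
customer | SUM(total)
---------+-----------
Carol    | 2243.85   
Hank     | 1679.62   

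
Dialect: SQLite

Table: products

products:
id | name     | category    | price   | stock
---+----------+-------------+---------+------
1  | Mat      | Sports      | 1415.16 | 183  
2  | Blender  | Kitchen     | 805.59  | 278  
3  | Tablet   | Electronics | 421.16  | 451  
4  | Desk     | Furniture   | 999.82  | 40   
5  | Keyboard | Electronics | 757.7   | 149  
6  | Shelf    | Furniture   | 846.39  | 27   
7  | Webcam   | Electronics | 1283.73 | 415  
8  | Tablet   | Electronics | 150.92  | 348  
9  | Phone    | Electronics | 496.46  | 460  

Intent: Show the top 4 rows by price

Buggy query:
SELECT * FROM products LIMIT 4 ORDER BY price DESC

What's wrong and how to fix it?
Bug: LIMIT must come after ORDER BY

Fix: Swap the clauses: ORDER BY first, then LIMIT

Corrected query:
SELECT * FROM products ORDER BY price DESC LIMIT 4

Result:
id | name   | category    | price   | stock
---+--------+-------------+---------+------
1  | Mat    | Sports      | 1415.16 | 183  
7  | Webcam | Electronics | 1283.73 | 415  
4  | Desk   | Furniture   | 999.82  | 40   
6  | Shelf  | Furniture   | 846.39  | 27   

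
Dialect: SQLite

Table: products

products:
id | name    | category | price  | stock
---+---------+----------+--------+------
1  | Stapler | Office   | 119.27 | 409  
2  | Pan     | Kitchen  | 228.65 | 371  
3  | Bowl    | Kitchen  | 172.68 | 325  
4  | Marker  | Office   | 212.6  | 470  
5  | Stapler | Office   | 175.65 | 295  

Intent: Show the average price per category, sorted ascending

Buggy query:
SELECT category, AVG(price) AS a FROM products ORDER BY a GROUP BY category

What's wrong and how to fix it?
Bug: GROUP BY must precede ORDER BY

Fix: Move ORDER BY to the end, after GROUP BY

Corrected query:
SELECT category, AVG(price) AS a FROM products GROUP BY category ORDER BY a

Result:
category | a         
---------+-----------
Office   | 169.173333
Kitchen  | 200.665   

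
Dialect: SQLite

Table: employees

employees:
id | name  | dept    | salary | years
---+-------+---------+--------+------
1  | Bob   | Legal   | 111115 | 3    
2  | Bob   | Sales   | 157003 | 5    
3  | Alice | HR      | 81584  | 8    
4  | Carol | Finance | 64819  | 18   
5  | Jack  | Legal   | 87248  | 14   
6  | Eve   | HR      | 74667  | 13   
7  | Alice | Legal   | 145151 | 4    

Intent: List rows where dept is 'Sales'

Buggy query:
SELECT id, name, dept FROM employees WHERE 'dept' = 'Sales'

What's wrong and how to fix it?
Bug: Single quotes denote string literals in SQL; the column name is being compared as a constant string

Fix: Remove the quotes around the column name (or use double quotes for an identifier)

Corrected query:
SELECT id, name, dept FROM employees WHERE dept = 'Sales'

Result:
id | name | dept 
---+------+------
2  | Bob  | Sales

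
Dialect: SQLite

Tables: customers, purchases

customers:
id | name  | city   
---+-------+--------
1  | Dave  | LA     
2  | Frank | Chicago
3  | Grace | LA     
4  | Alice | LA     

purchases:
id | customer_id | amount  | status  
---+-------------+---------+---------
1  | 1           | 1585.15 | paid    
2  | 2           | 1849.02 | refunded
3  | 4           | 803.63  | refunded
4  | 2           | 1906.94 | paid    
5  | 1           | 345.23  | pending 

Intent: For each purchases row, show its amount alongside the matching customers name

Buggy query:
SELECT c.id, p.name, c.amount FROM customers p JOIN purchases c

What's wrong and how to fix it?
Bug: JOIN with no ON clause produces a cartesian product; every purchases row pairs with every customers row

Fix: Specify the join condition linking the foreign key to the parent id

Corrected query:
SELECT c.id, p.name, c.amount FROM customers p JOIN purchases c ON c.customer_id = p.id

Result:
id | name  | amount 
---+-------+--------
1  | Dave  | 1585.15
2  | Frank | 1849.02
3  | Alice | 803.63 
4  | Frank | 1906.94
5  | Dave  | 345.23 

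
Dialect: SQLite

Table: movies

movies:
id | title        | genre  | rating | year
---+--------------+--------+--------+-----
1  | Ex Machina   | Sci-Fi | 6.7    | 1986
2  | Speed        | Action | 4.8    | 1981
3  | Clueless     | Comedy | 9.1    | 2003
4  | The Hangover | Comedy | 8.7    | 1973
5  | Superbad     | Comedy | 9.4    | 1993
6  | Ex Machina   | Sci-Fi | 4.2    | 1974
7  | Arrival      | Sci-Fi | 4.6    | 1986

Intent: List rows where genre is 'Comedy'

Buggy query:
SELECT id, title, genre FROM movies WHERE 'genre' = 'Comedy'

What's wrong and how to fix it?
Bug: Single quotes denote string literals in SQL; the column name is being compared as a constant string

Fix: Reference the column as genre without single quotes

Corrected query:
SELECT id, title, genre FROM movies WHERE genre = 'Comedy'

Result:
id | title        | genre 
---+--------------+-------
3  | Clueless     | Comedy
4  | The Hangover | Comedy
5  | Superbad     | Comedy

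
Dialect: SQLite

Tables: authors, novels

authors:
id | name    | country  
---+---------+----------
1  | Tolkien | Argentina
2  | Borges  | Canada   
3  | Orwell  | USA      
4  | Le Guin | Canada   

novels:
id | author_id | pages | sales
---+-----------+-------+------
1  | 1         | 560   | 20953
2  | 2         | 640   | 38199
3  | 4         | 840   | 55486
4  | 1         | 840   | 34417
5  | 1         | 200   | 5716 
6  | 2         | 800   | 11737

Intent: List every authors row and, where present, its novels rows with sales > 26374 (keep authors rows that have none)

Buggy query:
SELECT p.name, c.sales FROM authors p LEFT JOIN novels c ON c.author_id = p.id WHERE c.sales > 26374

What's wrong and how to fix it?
Bug: Filtering c.sales in WHERE discards the NULL rows produced by LEFT JOIN, turning it into an inner join

Fix: Move the right-table condition into the ON clause so unmatched parents are kept

Corrected query:
SELECT p.name, c.sales FROM authors p LEFT JOIN novels c ON c.author_id = p.id AND c.sales > 26374

Result:
name    | sales
--------+------
Tolkien | 34417
Borges  | 38199
Orwell  | NULL 
Le Guin | 55486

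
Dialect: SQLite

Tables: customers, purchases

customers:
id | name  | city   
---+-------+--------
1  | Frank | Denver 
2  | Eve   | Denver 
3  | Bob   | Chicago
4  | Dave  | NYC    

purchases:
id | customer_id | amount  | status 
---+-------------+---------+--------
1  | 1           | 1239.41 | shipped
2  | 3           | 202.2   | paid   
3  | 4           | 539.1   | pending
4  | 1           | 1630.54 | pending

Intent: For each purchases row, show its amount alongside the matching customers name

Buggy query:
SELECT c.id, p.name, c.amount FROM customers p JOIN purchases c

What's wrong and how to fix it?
Bug: JOIN with no ON clause produces a cartesian product; every purchases row pairs with every customers row

Fix: Specify the join condition linking the foreign key to the parent id

Corrected query:
SELECT c.id, p.name, c.amount FROM customers p JOIN purchases c ON c.customer_id = p.id

Result:
id | name  | amount 
---+-------+--------
1  | Frank | 1239.41
2  | Bob   | 202.2  
3  | Dave  | 539.1  
4  | Frank | 1630.54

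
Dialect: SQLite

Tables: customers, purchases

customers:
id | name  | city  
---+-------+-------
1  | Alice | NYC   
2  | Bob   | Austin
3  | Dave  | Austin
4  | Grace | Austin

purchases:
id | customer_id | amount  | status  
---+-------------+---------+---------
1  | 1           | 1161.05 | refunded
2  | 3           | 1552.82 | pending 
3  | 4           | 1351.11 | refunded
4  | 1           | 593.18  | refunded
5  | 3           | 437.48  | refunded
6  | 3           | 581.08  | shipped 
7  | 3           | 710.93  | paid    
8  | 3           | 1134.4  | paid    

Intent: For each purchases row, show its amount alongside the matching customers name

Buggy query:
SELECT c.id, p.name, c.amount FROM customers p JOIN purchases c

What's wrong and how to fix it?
Bug: Missing join condition: each purchases row is matched to all customers rows instead of just its own

Fix: Specify the join condition linking the foreign key to the parent id

Corrected query:
SELECT c.id, p.name, c.amount FROM customers p JOIN purchases c ON c.customer_id = p.id

Result:
id | name  | amount 
---+-------+--------
1  | Alice | 1161.05
2  | Dave  | 1552.82
3  | Grace | 1351.11
4  | Alice | 593.18 
5  | Dave  | 437.48 
6  | Dave  | 581.08 
7  | Dave  | 710.93 
8  | Dave  | 1134.4 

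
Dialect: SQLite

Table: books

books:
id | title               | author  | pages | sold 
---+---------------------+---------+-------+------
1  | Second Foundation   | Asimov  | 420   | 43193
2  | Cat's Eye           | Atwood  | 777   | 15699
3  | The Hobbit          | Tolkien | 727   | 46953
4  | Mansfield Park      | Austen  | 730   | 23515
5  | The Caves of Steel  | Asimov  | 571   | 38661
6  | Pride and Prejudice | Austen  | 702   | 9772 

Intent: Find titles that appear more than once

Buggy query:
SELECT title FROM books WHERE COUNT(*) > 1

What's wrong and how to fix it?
Bug: COUNT(*) is an aggregate and cannot be used in WHERE

Fix: Group first, then use HAVING for the count condition

Corrected query:
SELECT title FROM books GROUP BY title HAVING COUNT(*) > 1

Result:
(no rows)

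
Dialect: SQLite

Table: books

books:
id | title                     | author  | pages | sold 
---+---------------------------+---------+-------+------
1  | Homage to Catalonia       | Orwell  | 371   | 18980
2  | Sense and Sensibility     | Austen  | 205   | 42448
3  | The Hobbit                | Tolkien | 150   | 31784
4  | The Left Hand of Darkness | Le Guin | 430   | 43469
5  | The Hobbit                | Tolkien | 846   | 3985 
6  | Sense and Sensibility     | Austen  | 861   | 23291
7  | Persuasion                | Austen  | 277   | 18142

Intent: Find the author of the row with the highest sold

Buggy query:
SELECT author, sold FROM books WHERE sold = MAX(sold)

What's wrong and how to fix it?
Bug: WHERE is evaluated per row; an aggregate over the whole table isn't defined there

Fix: Use a subquery: WHERE sold = (SELECT MAX(sold) FROM books)

Corrected query:
SELECT author, sold FROM books WHERE sold = (SELECT MAX(sold) FROM books)

Result:
author  | sold 
--------+------
Le Guin | 43469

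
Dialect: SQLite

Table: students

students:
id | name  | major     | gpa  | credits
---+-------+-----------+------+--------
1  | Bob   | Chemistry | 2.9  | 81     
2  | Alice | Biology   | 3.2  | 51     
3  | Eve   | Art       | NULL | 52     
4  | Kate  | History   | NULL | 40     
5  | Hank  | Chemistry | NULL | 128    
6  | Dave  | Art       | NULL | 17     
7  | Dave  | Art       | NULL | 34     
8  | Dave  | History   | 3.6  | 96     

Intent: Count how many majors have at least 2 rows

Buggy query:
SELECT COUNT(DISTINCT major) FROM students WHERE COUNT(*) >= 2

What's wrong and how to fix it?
Bug: COUNT(*) cannot appear in WHERE; the per-group count doesn't exist yet

Fix: Use a subquery that GROUPs and filters with HAVING, then count its rows

Corrected query:
SELECT COUNT(*) FROM (SELECT major FROM students GROUP BY major HAVING COUNT(*) >= 2)

Result:
COUNT(*)
--------
3       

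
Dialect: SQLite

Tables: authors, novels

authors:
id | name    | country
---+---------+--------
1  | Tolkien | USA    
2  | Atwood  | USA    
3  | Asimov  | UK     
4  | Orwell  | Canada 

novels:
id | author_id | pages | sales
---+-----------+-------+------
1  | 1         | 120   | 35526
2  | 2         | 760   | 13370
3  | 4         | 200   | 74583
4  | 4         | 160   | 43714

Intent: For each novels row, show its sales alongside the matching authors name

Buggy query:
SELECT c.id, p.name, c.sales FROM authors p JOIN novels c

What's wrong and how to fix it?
Bug: Missing join condition: each novels row is matched to all authors rows instead of just its own

Fix: Add ON c.author_id = p.id to the JOIN

Corrected query:
SELECT c.id, p.name, c.sales FROM authors p JOIN novels c ON c.author_id = p.id

Result:
id | name    | sales
---+---------+------
1  | Tolkien | 35526
2  | Atwood  | 13370
3  | Orwell  | 74583
4  | Orwell  | 43714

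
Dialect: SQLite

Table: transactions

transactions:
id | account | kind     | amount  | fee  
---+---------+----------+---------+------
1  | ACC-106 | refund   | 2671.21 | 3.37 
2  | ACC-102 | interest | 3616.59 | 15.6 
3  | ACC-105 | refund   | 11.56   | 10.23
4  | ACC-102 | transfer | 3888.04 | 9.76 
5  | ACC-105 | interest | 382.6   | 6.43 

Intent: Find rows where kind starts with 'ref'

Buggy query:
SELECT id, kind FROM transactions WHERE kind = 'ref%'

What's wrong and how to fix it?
Bug: '=' compares the literal string including the % character; pattern matching needs LIKE

Fix: Replace '=' with LIKE so 'ref%' is treated as a pattern

Corrected query:
SELECT id, kind FROM transactions WHERE kind LIKE 'ref%'

Result:
id | kind  
---+-------
1  | refund
3  | refund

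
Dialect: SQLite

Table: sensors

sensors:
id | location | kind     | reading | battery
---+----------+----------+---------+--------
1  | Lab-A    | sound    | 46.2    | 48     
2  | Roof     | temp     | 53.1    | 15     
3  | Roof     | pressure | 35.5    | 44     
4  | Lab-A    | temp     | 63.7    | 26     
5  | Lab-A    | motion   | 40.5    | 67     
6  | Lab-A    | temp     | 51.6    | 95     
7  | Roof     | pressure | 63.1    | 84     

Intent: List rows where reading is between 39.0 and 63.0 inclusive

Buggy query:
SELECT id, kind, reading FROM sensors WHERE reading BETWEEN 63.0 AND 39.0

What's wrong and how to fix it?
Bug: BETWEEN expects the lower bound first; with 63.0 AND 39.0 the range is empty

Fix: Swap the bounds so the smaller value comes first

Corrected query:
SELECT id, kind, reading FROM sensors WHERE reading BETWEEN 39.0 AND 63.0

Result:
id | kind   | reading
---+--------+--------
1  | sound  | 46.2   
2  | temp   | 53.1   
5  | motion | 40.5   
6  | temp   | 51.6   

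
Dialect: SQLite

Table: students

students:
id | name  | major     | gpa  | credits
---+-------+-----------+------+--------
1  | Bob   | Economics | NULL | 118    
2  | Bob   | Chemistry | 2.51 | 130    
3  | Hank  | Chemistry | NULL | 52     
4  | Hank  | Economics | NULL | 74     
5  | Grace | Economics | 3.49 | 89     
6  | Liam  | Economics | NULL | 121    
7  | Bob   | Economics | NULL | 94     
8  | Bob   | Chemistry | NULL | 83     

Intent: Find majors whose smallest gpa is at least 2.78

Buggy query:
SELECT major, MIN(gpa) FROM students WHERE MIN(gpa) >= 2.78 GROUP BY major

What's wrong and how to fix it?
Bug: MIN() in WHERE is a misuse of aggregate

Fix: Replace WHERE with HAVING after the GROUP BY

Corrected query:
SELECT major, MIN(gpa) FROM students GROUP BY major HAVING MIN(gpa) >= 2.78

Result:
major     | MIN(gpa)
----------+---------
Economics | 3.49    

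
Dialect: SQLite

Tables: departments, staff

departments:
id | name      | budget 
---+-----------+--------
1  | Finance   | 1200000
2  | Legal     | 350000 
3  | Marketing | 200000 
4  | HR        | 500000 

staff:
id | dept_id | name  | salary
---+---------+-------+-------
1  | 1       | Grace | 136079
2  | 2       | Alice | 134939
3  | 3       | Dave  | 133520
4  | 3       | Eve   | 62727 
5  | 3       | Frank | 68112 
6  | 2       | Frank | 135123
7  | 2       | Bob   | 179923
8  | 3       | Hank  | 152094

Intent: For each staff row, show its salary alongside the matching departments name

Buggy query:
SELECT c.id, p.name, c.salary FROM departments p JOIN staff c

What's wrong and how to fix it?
Bug: Missing join condition: each staff row is matched to all departments rows instead of just its own

Fix: Specify the join condition linking the foreign key to the parent id

Corrected query:
SELECT c.id, p.name, c.salary FROM departments p JOIN staff c ON c.dept_id = p.id

Result:
id | name      | salary
---+-----------+-------
1  | Finance   | 136079
2  | Legal     | 134939
3  | Marketing | 133520
4  | Marketing | 62727 
5  | Marketing | 68112 
6  | Legal     | 135123
7  | Legal     | 179923
8  | Marketing | 152094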